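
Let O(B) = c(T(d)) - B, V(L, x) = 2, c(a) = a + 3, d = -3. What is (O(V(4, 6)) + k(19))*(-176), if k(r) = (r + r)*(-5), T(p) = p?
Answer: 33792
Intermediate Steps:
c(a) = 3 + a
O(B) = -B (O(B) = (3 - 3) - B = 0 - B = -B)
k(r) = -10*r (k(r) = (2*r)*(-5) = -10*r)
(O(V(4, 6)) + k(19))*(-176) = (-1*2 - 10*19)*(-176) = (-2 - 190)*(-176) = -192*(-176) = 33792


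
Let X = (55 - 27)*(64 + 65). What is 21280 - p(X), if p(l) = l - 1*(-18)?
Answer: 17650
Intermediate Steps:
X = 3612 (X = 28*129 = 3612)
p(l) = 18 + l (p(l) = l + 18 = 18 + l)
21280 - p(X) = 21280 - (18 + 3612) = 21280 - 1*3630 = 21280 - 3630 = 17650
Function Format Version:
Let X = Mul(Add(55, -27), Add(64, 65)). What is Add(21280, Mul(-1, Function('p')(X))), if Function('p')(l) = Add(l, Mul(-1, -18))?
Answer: 17650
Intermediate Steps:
X = 3612 (X = Mul(28, 129) = 3612)
Function('p')(l) = Add(18, l) (Function('p')(l) = Add(l, 18) = Add(18, l))
Add(21280, Mul(-1, Function('p')(X))) = Add(21280, Mul(-1, Add(18, 3612))) = Add(21280, Mul(-1, 3630)) = Add(21280, -3630) = 17650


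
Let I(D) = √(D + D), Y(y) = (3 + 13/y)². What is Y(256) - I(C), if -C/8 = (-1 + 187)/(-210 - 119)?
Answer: 609961/65536 - 4*√61194/329 ≈ 6.2997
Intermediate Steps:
C = 1488/329 (C = -8*(-1 + 187)/(-210 - 119) = -1488/(-329) = -1488*(-1)/329 = -8*(-186/329) = 1488/329 ≈ 4.5228)
I(D) = √2*√D (I(D) = √(2*D) = √2*√D)
Y(256) - I(C) = (13 + 3*256)²/256² - √2*√(1488/329) = (13 + 768)²/65536 - √2*4*√30597/329 = (1/65536)*781² - 4*√61194/329 = (1/65536)*609961 - 4*√61194/329 = 609961/65536 - 4*√61194/329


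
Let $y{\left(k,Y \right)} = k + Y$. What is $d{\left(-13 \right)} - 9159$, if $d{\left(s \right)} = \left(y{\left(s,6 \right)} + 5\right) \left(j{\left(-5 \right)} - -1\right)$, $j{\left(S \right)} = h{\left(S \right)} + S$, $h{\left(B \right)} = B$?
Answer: $-9141$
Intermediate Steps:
$y{\left(k,Y \right)} = Y + k$
$j{\left(S \right)} = 2 S$ ($j{\left(S \right)} = S + S = 2 S$)
$d{\left(s \right)} = -99 - 9 s$ ($d{\left(s \right)} = \left(\left(6 + s\right) + 5\right) \left(2 \left(-5\right) - -1\right) = \left(11 + s\right) \left(-10 + 1\right) = \left(11 + s\right) \left(-9\right) = -99 - 9 s$)
$d{\left(-13 \right)} - 9159 = \left(-99 - -117\right) - 9159 = \left(-99 + 117\right) - 9159 = 18 - 9159 = -9141$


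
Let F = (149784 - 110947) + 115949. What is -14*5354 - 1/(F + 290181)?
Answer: -33352946453/444967 ≈ -74956.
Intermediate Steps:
F = 154786 (F = 38837 + 115949 = 154786)
-14*5354 - 1/(F + 290181) = -14*5354 - 1/(154786 + 290181) = -74956 - 1/444967 = -33352946453/444967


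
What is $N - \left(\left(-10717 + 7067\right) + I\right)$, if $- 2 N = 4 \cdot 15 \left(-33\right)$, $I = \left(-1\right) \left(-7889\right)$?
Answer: $-3249$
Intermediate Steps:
$I = 7889$
$N = 990$ ($N = - \frac{4 \cdot 15 \left(-33\right)}{2} = - \frac{60 \left(-33\right)}{2} = \left(- \frac{1}{2}\right) \left(-1980\right) = 990$)
$N - \left(\left(-10717 + 7067\right) + I\right) = 990 - \left(\left(-10717 + 7067\right) + 7889\right) = 990 - \left(-3650 + 7889\right) = 990 - 4239 = -3249$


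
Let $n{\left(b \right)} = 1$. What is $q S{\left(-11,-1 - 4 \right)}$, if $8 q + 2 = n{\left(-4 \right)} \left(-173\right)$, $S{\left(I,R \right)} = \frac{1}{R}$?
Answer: $\frac{35}{8} \approx 4.375$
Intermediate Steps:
$q = - \frac{175}{8}$ ($q = - \frac{1}{4} + \frac{1 \left(-173\right)}{8} = - \frac{1}{4} + \frac{1}{8} \left(-173\right) = - \frac{1}{4} - \frac{173}{8} = - \frac{175}{8} \approx -21.875$)
$q S{\left(-11,-1 - 4 \right)} = - \frac{175}{8 \left(-1 - 4\right)} = - \frac{175}{8 \left(-5\right)} = \left(- \frac{175}{8}\right) \left(- \frac{1}{5}\right) = \frac{35}{8}$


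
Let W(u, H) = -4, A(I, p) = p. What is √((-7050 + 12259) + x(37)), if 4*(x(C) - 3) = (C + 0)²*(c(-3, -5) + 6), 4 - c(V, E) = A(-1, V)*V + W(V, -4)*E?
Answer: I*√5163/2 ≈ 35.927*I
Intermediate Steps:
c(V, E) = 4 - V² + 4*E (c(V, E) = 4 - (V*V - 4*E) = 4 - (V² - 4*E) = 4 + (-V² + 4*E) = 4 - V² + 4*E)
x(C) = 3 - 19*C²/4 (x(C) = 3 + ((C + 0)²*((4 - 1*(-3)² + 4*(-5)) + 6))/4 = 3 + (C²*((4 - 1*9 - 20) + 6))/4 = 3 + (C²*((4 - 9 - 20) + 6))/4 = 3 + (C²*(-25 + 6))/4 = 3 + (C²*(-19))/4 = 3 + (-19*C²)/4 = 3 - 19*C²/4)
√((-7050 + 12259) + x(37)) = √((-7050 + 12259) + (3 - 19/4*37²)) = √(5209 + (3 - 19/4*1369)) = √(5209 + (3 - 26011/4)) = √(5209 - 25999/4) = √(-5163/4) = I*√5163/2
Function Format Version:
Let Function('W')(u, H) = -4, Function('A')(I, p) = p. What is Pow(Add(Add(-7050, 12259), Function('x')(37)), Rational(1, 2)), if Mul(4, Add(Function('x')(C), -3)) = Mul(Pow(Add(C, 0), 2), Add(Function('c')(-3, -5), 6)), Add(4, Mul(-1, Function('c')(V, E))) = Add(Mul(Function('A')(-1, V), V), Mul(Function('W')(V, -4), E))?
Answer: Mul(Rational(1, 2), I, Pow(5163, Rational(1, 2))) ≈ Mul(35.927, I)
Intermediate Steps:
Function('c')(V, E) = Add(4, Mul(-1, Pow(V, 2)), Mul(4, E)) (Function('c')(V, E) = Add(4, Mul(-1, Add(Mul(V, V), Mul(-4, E)))) = Add(4, Mul(-1, Add(Pow(V, 2), Mul(-4, E)))) = Add(4, Add(Mul(-1, Pow(V, 2)), Mul(4, E))) = Add(4, Mul(-1, Pow(V, 2)), Mul(4, E)))
Function('x')(C) = Add(3, Mul(Rational(-19, 4), Pow(C, 2))) (Function('x')(C) = Add(3, Mul(Rational(1, 4), Mul(Pow(Add(C, 0), 2), Add(Add(4, Mul(-1, Pow(-3, 2)), Mul(4, -5)), 6)))) = Add(3, Mul(Rational(1, 4), Mul(Pow(C, 2), Add(Add(4, Mul(-1, 9), -20), 6)))) = Add(3, Mul(Rational(1, 4), Mul(Pow(C, 2), Add(Add(4, -9, -20), 6)))) = Add(3, Mul(Rational(1, 4), Mul(Pow(C, 2), Add(-25, 6)))) = Add(3, Mul(Rational(1, 4), Mul(Pow(C, 2), -19))) = Add(3, Mul(Rational(1, 4), Mul(-19, Pow(C, 2)))) = Add(3, Mul(Rational(-19, 4), Pow(C, 2))))
Pow(Add(Add(-7050, 12259), Function('x')(37)), Rational(1, 2)) = Pow(Add(Add(-7050, 12259), Add(3, Mul(Rational(-19, 4), Pow(37, 2)))), Rational(1, 2)) = Pow(Add(5209, Add(3, Mul(Rational(-19, 4), 1369))), Rational(1, 2)) = Pow(Add(5209, Add(3, Rational(-26011, 4))), Rational(1, 2)) = Pow(Add(5209, Rational(-25999, 4)), Rational(1, 2)) = Pow(Rational(-5163, 4), Rational(1, 2)) = Mul(Rational(1, 2), I, Pow(5163, Rational(1, 2)))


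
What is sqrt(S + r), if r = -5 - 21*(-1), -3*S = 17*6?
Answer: 3*I*sqrt(2) ≈ 4.2426*I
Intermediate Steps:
S = -34 (S = -17*6/3 = -1/3*102 = -34)
r = 16 (r = -5 + 21 = 16)
sqrt(S + r) = sqrt(-34 + 16) = sqrt(-18) = 3*I*sqrt(2)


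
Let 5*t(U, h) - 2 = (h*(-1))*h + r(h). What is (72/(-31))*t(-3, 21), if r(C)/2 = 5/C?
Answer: 221016/1085 ≈ 203.70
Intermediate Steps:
r(C) = 10/C (r(C) = 2*(5/C) = 10/C)
t(U, h) = ⅖ + 2/h - h²/5 (t(U, h) = ⅖ + ((h*(-1))*h + 10/h)/5 = ⅖ + ((-h)*h + 10/h)/5 = ⅖ + (-h² + 10/h)/5 = ⅖ + (2/h - h²/5) = ⅖ + 2/h - h²/5)
(72/(-31))*t(-3, 21) = (72/(-31))*((⅕)*(10 + 21*(2 - 1*21²))/21) = (72*(-1/31))*((⅕)*(1/21)*(10 + 21*(2 - 1*441))) = -72*(10 + 21*(2 - 441))/(155*21) = -72*(10 + 21*(-439))/(155*21) = -72*(10 - 9219)/(155*21) = -72*(-9209)/(155*21) = -72/31*(-9209/105) = 221016/1085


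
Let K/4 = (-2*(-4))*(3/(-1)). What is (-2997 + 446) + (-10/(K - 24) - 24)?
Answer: -30899/12 ≈ -2574.9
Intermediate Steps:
K = -96 (K = 4*((-2*(-4))*(3/(-1))) = 4*(8*(3*(-1))) = 4*(8*(-3)) = 4*(-24) = -96)
(-2997 + 446) + (-10/(K - 24) - 24) = (-2997 + 446) + (-10/(-96 - 24) - 24) = -2551 + (-10/(-120) - 24) = -2551 + (-1/120*(-10) - 24) = -2551 + (1/12 - 24) = -2551 - 287/12 = -30899/12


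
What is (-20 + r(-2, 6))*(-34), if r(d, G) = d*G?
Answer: 1088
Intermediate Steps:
r(d, G) = G*d
(-20 + r(-2, 6))*(-34) = (-20 + 6*(-2))*(-34) = (-20 - 12)*(-34) = -32*(-34) = 1088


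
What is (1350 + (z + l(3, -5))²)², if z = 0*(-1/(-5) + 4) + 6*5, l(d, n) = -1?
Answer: 4800481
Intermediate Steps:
z = 30 (z = 0*(-1*(-⅕) + 4) + 30 = 0*(⅕ + 4) + 30 = 0*(21/5) + 30 = 0 + 30 = 30)
(1350 + (z + l(3, -5))²)² = (1350 + (30 - 1)²)² = (1350 + 29²)² = (1350 + 841)² = 2191² = 4800481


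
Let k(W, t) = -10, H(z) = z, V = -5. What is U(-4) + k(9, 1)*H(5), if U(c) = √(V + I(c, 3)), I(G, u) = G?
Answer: -50 + 3*I ≈ -50.0 + 3.0*I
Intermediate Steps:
U(c) = √(-5 + c)
U(-4) + k(9, 1)*H(5) = √(-5 - 4) - 10*5 = √(-9) - 50 = 3*I - 50 = -50 + 3*I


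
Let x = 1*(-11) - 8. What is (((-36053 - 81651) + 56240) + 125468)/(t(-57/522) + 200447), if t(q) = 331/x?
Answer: 608038/1904081 ≈ 0.31933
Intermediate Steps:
x = -19 (x = -11 - 8 = -19)
t(q) = -331/19 (t(q) = 331/(-19) = 331*(-1/19) = -331/19)
(((-36053 - 81651) + 56240) + 125468)/(t(-57/522) + 200447) = (((-36053 - 81651) + 56240) + 125468)/(-331/19 + 200447) = ((-117704 + 56240) + 125468)/(3808162/19) = (-61464 + 125468)*(19/3808162) = 64004*(19/3808162) = 608038/1904081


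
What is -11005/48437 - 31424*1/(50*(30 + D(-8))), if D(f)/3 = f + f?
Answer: 378044947/10898325 ≈ 34.688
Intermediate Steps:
D(f) = 6*f (D(f) = 3*(f + f) = 3*(2*f) = 6*f)
-11005/48437 - 31424*1/(50*(30 + D(-8))) = -11005/48437 - 31424*1/(50*(30 + 6*(-8))) = -11005*1/48437 - 31424*1/(50*(30 - 48)) = -11005/48437 - 31424/((-18*50)) = -11005/48437 - 31424/(-900) = -11005/48437 - 31424*(-1/900) = -11005/48437 + 7856/225 = 378044947/10898325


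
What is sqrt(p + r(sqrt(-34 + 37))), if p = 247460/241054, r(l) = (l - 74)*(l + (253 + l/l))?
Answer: sqrt(-272986445195387 + 2614816391220*sqrt(3))/120527 ≈ 135.94*I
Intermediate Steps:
r(l) = (-74 + l)*(254 + l) (r(l) = (-74 + l)*(l + (253 + 1)) = (-74 + l)*(l + 254) = (-74 + l)*(254 + l))
p = 123730/120527 (p = 247460*(1/241054) = 123730/120527 ≈ 1.0266)
sqrt(p + r(sqrt(-34 + 37))) = sqrt(123730/120527 + (-18796 + (sqrt(-34 + 37))**2 + 180*sqrt(-34 + 37))) = sqrt(123730/120527 + (-18796 + (sqrt(3))**2 + 180*sqrt(3))) = sqrt(123730/120527 + (-18796 + 3 + 180*sqrt(3))) = sqrt(123730/120527 + (-18793 + 180*sqrt(3))) = sqrt(-2264940181/120527 + 180*sqrt(3))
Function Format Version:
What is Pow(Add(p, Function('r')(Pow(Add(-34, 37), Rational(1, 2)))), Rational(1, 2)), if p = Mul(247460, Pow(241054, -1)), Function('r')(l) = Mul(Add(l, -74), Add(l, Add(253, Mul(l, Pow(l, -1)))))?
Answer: Mul(Rational(1, 120527), Pow(Add(-272986445195387, Mul(2614816391220, Pow(3, Rational(1, 2)))), Rational(1, 2))) ≈ Mul(135.94, I)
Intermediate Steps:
Function('r')(l) = Mul(Add(-74, l), Add(254, l)) (Function('r')(l) = Mul(Add(-74, l), Add(l, Add(253, 1))) = Mul(Add(-74, l), Add(l, 254)) = Mul(Add(-74, l), Add(254, l)))
p = Rational(123730, 120527) (p = Mul(247460, Rational(1, 241054)) = Rational(123730, 120527) ≈ 1.0266)
Pow(Add(p, Function('r')(Pow(Add(-34, 37), Rational(1, 2)))), Rational(1, 2)) = Pow(Add(Rational(123730, 120527), Add(-18796, Pow(Pow(Add(-34, 37), Rational(1, 2)), 2), Mul(180, Pow(Add(-34, 37), Rational(1, 2))))), Rational(1, 2)) = Pow(Add(Rational(123730, 120527), Add(-18796, Pow(Pow(3, Rational(1, 2)), 2), Mul(180, Pow(3, Rational(1, 2))))), Rational(1, 2)) = Pow(Add(Rational(123730, 120527), Add(-18796, 3, Mul(180, Pow(3, Rational(1, 2))))), Rational(1, 2)) = Pow(Add(Rational(123730, 120527), Add(-18793, Mul(180, Pow(3, Rational(1, 2))))), Rational(1, 2)) = Pow(Add(Rational(-2264940181, 120527), Mul(180, Pow(3, Rational(1, 2)))), Rational(1, 2))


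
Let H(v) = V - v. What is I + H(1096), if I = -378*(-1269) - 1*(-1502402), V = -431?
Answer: 1980557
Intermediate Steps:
I = 1982084 (I = 479682 + 1502402 = 1982084)
H(v) = -431 - v
I + H(1096) = 1982084 + (-431 - 1*1096) = 1982084 + (-431 - 1096) = 1982084 - 1527 = 1980557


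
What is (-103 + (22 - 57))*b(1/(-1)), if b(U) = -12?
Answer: 1656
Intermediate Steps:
(-103 + (22 - 57))*b(1/(-1)) = (-103 + (22 - 57))*(-12) = (-103 - 35)*(-12) = -138*(-12) = 1656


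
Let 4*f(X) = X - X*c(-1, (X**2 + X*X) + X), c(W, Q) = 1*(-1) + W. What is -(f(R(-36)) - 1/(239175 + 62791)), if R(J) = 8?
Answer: -1811795/301966 ≈ -6.0000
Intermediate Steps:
c(W, Q) = -1 + W
f(X) = 3*X/4 (f(X) = (X - X*(-1 - 1))/4 = (X - X*(-2))/4 = (X - (-2)*X)/4 = (X + 2*X)/4 = (3*X)/4 = 3*X/4)
-(f(R(-36)) - 1/(239175 + 62791)) = -((3/4)*8 - 1/(239175 + 62791)) = -(6 - 1/301966) = -1*1811795/301966 = -1811795/301966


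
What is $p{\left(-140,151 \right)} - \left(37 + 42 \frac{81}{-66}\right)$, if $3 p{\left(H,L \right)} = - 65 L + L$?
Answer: $- \frac{105824}{33} \approx -3206.8$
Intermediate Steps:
$p{\left(H,L \right)} = - \frac{64 L}{3}$ ($p{\left(H,L \right)} = \frac{- 65 L + L}{3} = \frac{\left(-64\right) L}{3} = - \frac{64 L}{3}$)
$p{\left(-140,151 \right)} - \left(37 + 42 \frac{81}{-66}\right) = \left(- \frac{64}{3}\right) 151 - \left(37 + 42 \frac{81}{-66}\right) = - \frac{9664}{3} - \left(37 + 42 \cdot 81 \left(- \frac{1}{66}\right)\right) = - \frac{9664}{3} - \left(37 + 42 \left(- \frac{27}{22}\right)\right) = - \frac{9664}{3} - \left(37 - \frac{567}{11}\right) = - \frac{9664}{3} - - \frac{160}{11} = - \frac{9664}{3} + \frac{160}{11} = - \frac{105824}{33}$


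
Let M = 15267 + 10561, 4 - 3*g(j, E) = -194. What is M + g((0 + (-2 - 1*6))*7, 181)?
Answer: 25894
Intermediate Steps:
g(j, E) = 66 (g(j, E) = 4/3 - 1/3*(-194) = 4/3 + 194/3 = 66)
M = 25828
M + g((0 + (-2 - 1*6))*7, 181) = 25828 + 66 = 25894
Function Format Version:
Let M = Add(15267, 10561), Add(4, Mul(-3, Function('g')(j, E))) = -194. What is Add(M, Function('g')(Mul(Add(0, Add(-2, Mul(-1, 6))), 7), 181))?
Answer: 25894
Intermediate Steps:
Function('g')(j, E) = 66 (Function('g')(j, E) = Add(Rational(4, 3), Mul(Rational(-1, 3), -194)) = Add(Rational(4, 3), Rational(194, 3)) = 66)
M = 25828
Add(M, Function('g')(Mul(Add(0, Add(-2, Mul(-1, 6))), 7), 181)) = Add(25828, 66) = 25894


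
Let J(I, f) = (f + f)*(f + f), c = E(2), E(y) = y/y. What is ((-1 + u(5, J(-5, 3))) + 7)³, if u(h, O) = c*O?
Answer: 74088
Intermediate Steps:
E(y) = 1
c = 1
J(I, f) = 4*f² (J(I, f) = (2*f)*(2*f) = 4*f²)
u(h, O) = O (u(h, O) = 1*O = O)
((-1 + u(5, J(-5, 3))) + 7)³ = ((-1 + 4*3²) + 7)³ = ((-1 + 4*9) + 7)³ = ((-1 + 36) + 7)³ = (35 + 7)³ = 42³ = 74088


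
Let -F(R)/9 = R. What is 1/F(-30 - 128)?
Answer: 1/1422 ≈ 0.00070324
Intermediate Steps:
F(R) = -9*R
1/F(-30 - 128) = 1/(-9*(-30 - 128)) = 1/(-9*(-158)) = 1/1422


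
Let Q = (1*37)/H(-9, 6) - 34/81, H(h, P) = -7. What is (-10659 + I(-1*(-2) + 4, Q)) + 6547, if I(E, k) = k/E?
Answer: -13992259/3402 ≈ -4113.0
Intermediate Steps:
Q = -3235/567 (Q = (1*37)/(-7) - 34/81 = 37*(-1/7) - 34*1/81 = -37/7 - 34/81 = -3235/567 ≈ -5.7055)
(-10659 + I(-1*(-2) + 4, Q)) + 6547 = (-10659 - 3235/(567*(-1*(-2) + 4))) + 6547 = (-10659 - 3235/(567*(2 + 4))) + 6547 = (-10659 - 3235/567/6) + 6547 = (-10659 - 3235/567*1/6) + 6547 = (-10659 - 3235/3402) + 6547 = -36265153/3402 + 6547 = -13992259/3402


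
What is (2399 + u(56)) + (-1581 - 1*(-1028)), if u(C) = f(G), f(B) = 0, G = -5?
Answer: 1846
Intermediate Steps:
u(C) = 0
(2399 + u(56)) + (-1581 - 1*(-1028)) = (2399 + 0) + (-1581 - 1*(-1028)) = 2399 + (-1581 + 1028) = 2399 - 553 = 1846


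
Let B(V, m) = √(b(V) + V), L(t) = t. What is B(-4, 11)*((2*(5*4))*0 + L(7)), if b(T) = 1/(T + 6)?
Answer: 7*I*√14/2 ≈ 13.096*I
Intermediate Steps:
b(T) = 1/(6 + T)
B(V, m) = √(V + 1/(6 + V)) (B(V, m) = √(1/(6 + V) + V) = √(V + 1/(6 + V)))
B(-4, 11)*((2*(5*4))*0 + L(7)) = √((1 - 4*(6 - 4))/(6 - 4))*((2*(5*4))*0 + 7) = √((1 - 4*2)/2)*((2*20)*0 + 7) = √((1 - 8)/2)*(40*0 + 7) = √((½)*(-7))*(0 + 7) = √(-7/2)*7 = (I*√14/2)*7 = 7*I*√14/2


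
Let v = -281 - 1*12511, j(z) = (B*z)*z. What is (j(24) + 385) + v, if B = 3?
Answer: -10679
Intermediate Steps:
j(z) = 3*z**2 (j(z) = (3*z)*z = 3*z**2)
v = -12792 (v = -281 - 12511 = -12792)
(j(24) + 385) + v = (3*24**2 + 385) - 12792 = (3*576 + 385) - 12792 = (1728 + 385) - 12792 = 2113 - 12792 = -10679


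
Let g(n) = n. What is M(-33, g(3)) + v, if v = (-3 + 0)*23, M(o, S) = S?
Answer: -66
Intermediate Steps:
v = -69 (v = -3*23 = -69)
M(-33, g(3)) + v = 3 - 69 = -66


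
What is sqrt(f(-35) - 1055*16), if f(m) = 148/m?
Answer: 2*I*sqrt(5170795)/35 ≈ 129.94*I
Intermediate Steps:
sqrt(f(-35) - 1055*16) = sqrt(148/(-35) - 1055*16) = sqrt(148*(-1/35) - 16880) = sqrt(-148/35 - 16880) = sqrt(-590948/35) = 2*I*sqrt(5170795)/35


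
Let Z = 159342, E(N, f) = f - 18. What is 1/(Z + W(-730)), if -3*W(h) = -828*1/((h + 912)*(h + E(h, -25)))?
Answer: 70343/11208594168 ≈ 6.2758e-6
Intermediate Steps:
E(N, f) = -18 + f
W(h) = 276/((-43 + h)*(912 + h)) (W(h) = -(-276)/((h + 912)*(h + (-18 - 25))) = -(-276)/((912 + h)*(h - 43)) = -(-276)/((912 + h)*(-43 + h)) = -(-276)/((-43 + h)*(912 + h)) = 276/((-43 + h)*(912 + h)))
1/(Z + W(-730)) = 1/(159342 + 276/(-39216 + (-730)² + 869*(-730))) = 1/(159342 + 276/(-39216 + 532900 - 634370)) = 1/(159342 + 276/(-140686)) = 1/(159342 + 276*(-1/140686)) = 1/(159342 - 138/70343) = 1/(11208594168/70343) = 70343/11208594168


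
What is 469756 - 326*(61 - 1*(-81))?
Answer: 423464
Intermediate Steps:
469756 - 326*(61 - 1*(-81)) = 469756 - 326*(61 + 81) = 469756 - 326*142 = 469756 - 46292 = 423464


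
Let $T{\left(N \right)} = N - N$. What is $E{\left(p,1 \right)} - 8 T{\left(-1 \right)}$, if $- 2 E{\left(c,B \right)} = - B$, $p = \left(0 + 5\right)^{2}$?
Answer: $\frac{1}{2} \approx 0.5$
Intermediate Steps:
$p = 25$ ($p = 5^{2} = 25$)
$T{\left(N \right)} = 0$
$E{\left(c,B \right)} = \frac{B}{2}$ ($E{\left(c,B \right)} = - \frac{\left(-1\right) B}{2} = \frac{B}{2}$)
$E{\left(p,1 \right)} - 8 T{\left(-1 \right)} = \frac{1}{2} \cdot 1 - 0 = \frac{1}{2} + 0 = \frac{1}{2}$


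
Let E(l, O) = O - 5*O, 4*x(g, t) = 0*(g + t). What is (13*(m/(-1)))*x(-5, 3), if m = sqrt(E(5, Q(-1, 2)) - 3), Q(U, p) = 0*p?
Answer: 0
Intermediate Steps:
Q(U, p) = 0
x(g, t) = 0 (x(g, t) = (0*(g + t))/4 = (1/4)*0 = 0)
E(l, O) = -4*O
m = I*sqrt(3) (m = sqrt(-4*0 - 3) = sqrt(0 - 3) = sqrt(-3) = I*sqrt(3) ≈ 1.732*I)
(13*(m/(-1)))*x(-5, 3) = (13*((I*sqrt(3))/(-1)))*0 = (13*((I*sqrt(3))*(-1)))*0 = (13*(-I*sqrt(3)))*0 = -13*I*sqrt(3)*0 = 0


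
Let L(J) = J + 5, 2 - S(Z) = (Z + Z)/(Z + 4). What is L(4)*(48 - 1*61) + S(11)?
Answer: -1747/15 ≈ -116.47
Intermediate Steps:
S(Z) = 2 - 2*Z/(4 + Z) (S(Z) = 2 - (Z + Z)/(Z + 4) = 2 - 2*Z/(4 + Z))
L(J) = 5 + J
L(4)*(48 - 1*61) + S(11) = (5 + 4)*(48 - 1*61) + 8/(4 + 11) = 9*(48 - 61) + 8/15 = 9*(-13) + 8*(1/15) = -117 + 8/15 = -1747/15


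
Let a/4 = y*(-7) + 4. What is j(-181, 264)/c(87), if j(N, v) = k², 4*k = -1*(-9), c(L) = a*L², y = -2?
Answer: 1/107648 ≈ 9.2895e-6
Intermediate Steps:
a = 72 (a = 4*(-2*(-7) + 4) = 4*(14 + 4) = 4*18 = 72)
c(L) = 72*L²
k = 9/4 (k = (-1*(-9))/4 = (¼)*9 = 9/4 ≈ 2.2500)
j(N, v) = 81/16 (j(N, v) = (9/4)² = 81/16)
j(-181, 264)/c(87) = 81/(16*((72*87²))) = 81/(16*((72*7569))) = (81/16)/544968 = (81/16)*(1/544968) = 1/107648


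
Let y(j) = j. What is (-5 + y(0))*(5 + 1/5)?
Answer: -26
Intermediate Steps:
(-5 + y(0))*(5 + 1/5) = (-5 + 0)*(5 + 1/5) = -5*(5 + 1*(⅕)) = -5*(5 + ⅕) = -5*26/5 = -26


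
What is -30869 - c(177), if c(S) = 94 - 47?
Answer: -30916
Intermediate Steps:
c(S) = 47
-30869 - c(177) = -30869 - 1*47 = -30869 - 47 = -30916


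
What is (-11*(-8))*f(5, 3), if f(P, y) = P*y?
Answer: 1320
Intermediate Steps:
(-11*(-8))*f(5, 3) = (-11*(-8))*(5*3) = 88*15 = 1320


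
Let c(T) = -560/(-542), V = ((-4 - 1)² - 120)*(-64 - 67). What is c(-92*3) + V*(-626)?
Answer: -2111244190/271 ≈ -7.7906e+6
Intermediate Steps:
V = 12445 (V = ((-5)² - 120)*(-131) = (25 - 120)*(-131) = -95*(-131) = 12445)
c(T) = 280/271 (c(T) = -560*(-1/542) = 280/271)
c(-92*3) + V*(-626) = 280/271 + 12445*(-626) = 280/271 - 7790570 = -2111244190/271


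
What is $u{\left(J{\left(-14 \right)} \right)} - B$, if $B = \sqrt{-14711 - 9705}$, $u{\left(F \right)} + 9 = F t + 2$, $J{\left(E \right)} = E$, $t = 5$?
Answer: $-77 - 4 i \sqrt{1526} \approx -77.0 - 156.26 i$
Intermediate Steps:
$u{\left(F \right)} = -7 + 5 F$ ($u{\left(F \right)} = -9 + \left(F 5 + 2\right) = -9 + \left(5 F + 2\right) = -9 + \left(2 + 5 F\right) = -7 + 5 F$)
$B = 4 i \sqrt{1526}$ ($B = \sqrt{-24416} = 4 i \sqrt{1526} \approx 156.26 i$)
$u{\left(J{\left(-14 \right)} \right)} - B = \left(-7 + 5 \left(-14\right)\right) - 4 i \sqrt{1526} = \left(-7 - 70\right) - 4 i \sqrt{1526} = -77 - 4 i \sqrt{1526}$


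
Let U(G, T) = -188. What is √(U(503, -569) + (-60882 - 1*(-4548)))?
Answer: I*√56522 ≈ 237.74*I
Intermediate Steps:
√(U(503, -569) + (-60882 - 1*(-4548))) = √(-188 + (-60882 - 1*(-4548))) = √(-188 + (-60882 + 4548)) = √(-188 - 56334) = √(-56522) = I*√56522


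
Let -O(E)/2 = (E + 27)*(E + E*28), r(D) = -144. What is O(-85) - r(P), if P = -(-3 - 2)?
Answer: -285796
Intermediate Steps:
P = 5 (P = -1*(-5) = 5)
O(E) = -58*E*(27 + E) (O(E) = -2*(E + 27)*(E + E*28) = -2*(27 + E)*(E + 28*E) = -2*(27 + E)*29*E = -58*E*(27 + E))
O(-85) - r(P) = -58*(-85)*(27 - 85) - 1*(-144) = -58*(-85)*(-58) + 144 = -285940 + 144 = -285796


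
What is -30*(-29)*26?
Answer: 22620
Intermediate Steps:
-30*(-29)*26 = 870*26 = 22620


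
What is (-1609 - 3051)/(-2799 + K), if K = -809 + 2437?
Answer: 4660/1171 ≈ 3.9795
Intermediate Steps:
K = 1628
(-1609 - 3051)/(-2799 + K) = (-1609 - 3051)/(-2799 + 1628) = -4660/(-1171) = -4660*(-1/1171) = 4660/1171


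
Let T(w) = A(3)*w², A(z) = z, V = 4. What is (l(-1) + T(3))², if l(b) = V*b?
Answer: 529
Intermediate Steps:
l(b) = 4*b
T(w) = 3*w²
(l(-1) + T(3))² = (4*(-1) + 3*3²)² = (-4 + 3*9)² = (-4 + 27)² = 23² = 529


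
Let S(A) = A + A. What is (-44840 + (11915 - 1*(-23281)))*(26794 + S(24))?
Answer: -258864248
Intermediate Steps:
S(A) = 2*A
(-44840 + (11915 - 1*(-23281)))*(26794 + S(24)) = (-44840 + (11915 - 1*(-23281)))*(26794 + 2*24) = (-44840 + (11915 + 23281))*(26794 + 48) = (-44840 + 35196)*26842 = -9644*26842 = -258864248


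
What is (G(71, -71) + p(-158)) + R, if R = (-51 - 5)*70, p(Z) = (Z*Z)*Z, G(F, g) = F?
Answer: -3948161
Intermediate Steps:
p(Z) = Z³ (p(Z) = Z²*Z = Z³)
R = -3920 (R = -56*70 = -3920)
(G(71, -71) + p(-158)) + R = (71 + (-158)³) - 3920 = (71 - 3944312) - 3920 = -3944241 - 3920 = -3948161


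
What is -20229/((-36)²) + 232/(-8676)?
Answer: -1627847/104112 ≈ -15.636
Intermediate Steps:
-20229/((-36)²) + 232/(-8676) = -20229/1296 + 232*(-1/8676) = -20229*1/1296 - 58/2169 = -6743/432 - 58/2169 = -1627847/104112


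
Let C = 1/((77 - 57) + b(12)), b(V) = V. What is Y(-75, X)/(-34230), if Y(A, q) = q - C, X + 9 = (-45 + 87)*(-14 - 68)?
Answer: 110497/1095360 ≈ 0.10088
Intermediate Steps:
X = -3453 (X = -9 + (-45 + 87)*(-14 - 68) = -9 + 42*(-82) = -9 - 3444 = -3453)
C = 1/32 (C = 1/((77 - 57) + 12) = 1/(20 + 12) = 1/32 ≈ 0.031250)
Y(A, q) = -1/32 + q (Y(A, q) = q - 1*1/32 = q - 1/32 = -1/32 + q)
Y(-75, X)/(-34230) = (-1/32 - 3453)/(-34230) = -110497/32*(-1/34230) = 110497/1095360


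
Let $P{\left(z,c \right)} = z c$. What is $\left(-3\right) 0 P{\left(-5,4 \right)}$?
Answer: $0$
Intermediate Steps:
$P{\left(z,c \right)} = c z$
$\left(-3\right) 0 P{\left(-5,4 \right)} = \left(-3\right) 0 \cdot 4 \left(-5\right) = 0 \left(-20\right) = 0$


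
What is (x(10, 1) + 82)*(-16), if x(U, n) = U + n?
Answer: -1488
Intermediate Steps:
(x(10, 1) + 82)*(-16) = ((10 + 1) + 82)*(-16) = (11 + 82)*(-16) = 93*(-16) = -1488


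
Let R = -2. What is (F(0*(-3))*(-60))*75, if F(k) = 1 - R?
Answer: -13500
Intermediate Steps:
F(k) = 3 (F(k) = 1 - 1*(-2) = 1 + 2 = 3)
(F(0*(-3))*(-60))*75 = (3*(-60))*75 = -180*75 = -13500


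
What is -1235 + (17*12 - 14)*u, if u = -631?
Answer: -121125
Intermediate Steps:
-1235 + (17*12 - 14)*u = -1235 + (17*12 - 14)*(-631) = -1235 + (204 - 14)*(-631) = -1235 + 190*(-631) = -1235 - 119890 = -121125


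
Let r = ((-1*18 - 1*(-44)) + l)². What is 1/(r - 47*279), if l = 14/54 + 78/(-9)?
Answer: -729/9333752 ≈ -7.8104e-5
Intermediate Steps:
l = -227/27 (l = 14*(1/54) + 78*(-⅑) = 7/27 - 26/3 = -227/27 ≈ -8.4074)
r = 225625/729 (r = ((-1*18 - 1*(-44)) - 227/27)² = ((-18 + 44) - 227/27)² = (26 - 227/27)² = (475/27)² = 225625/729 ≈ 309.50)
1/(r - 47*279) = 1/(225625/729 - 47*279) = 1/(225625/729 - 13113) = 1/(-9333752/729) = -729/9333752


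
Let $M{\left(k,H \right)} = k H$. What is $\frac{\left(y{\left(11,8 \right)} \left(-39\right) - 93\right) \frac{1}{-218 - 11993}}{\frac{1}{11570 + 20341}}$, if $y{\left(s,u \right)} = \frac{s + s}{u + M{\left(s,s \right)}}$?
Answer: $\frac{136738635}{525073} \approx 260.42$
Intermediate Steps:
$M{\left(k,H \right)} = H k$
$y{\left(s,u \right)} = \frac{2 s}{u + s^{2}}$ ($y{\left(s,u \right)} = \frac{s + s}{u + s s} = \frac{2 s}{u + s^{2}}$)
$\frac{\left(y{\left(11,8 \right)} \left(-39\right) - 93\right) \frac{1}{-218 - 11993}}{\frac{1}{11570 + 20341}} = \frac{\left(2 \cdot 11 \frac{1}{8 + 11^{2}} \left(-39\right) - 93\right) \frac{1}{-218 - 11993}}{\frac{1}{11570 + 20341}} = \frac{\left(2 \cdot 11 \frac{1}{8 + 121} \left(-39\right) - 93\right) \frac{1}{-12211}}{\frac{1}{31911}} = \left(2 \cdot 11 \cdot \frac{1}{129} \left(-39\right) - 93\right) \left(- \frac{1}{12211}\right) \frac{1}{\frac{1}{31911}} = \left(2 \cdot 11 \cdot \frac{1}{129} \left(-39\right) - 93\right) \left(- \frac{1}{12211}\right) 31911 = \left(\frac{22}{129} \left(-39\right) - 93\right) \left(- \frac{1}{12211}\right) 31911 = \left(- \frac{286}{43} - 93\right) \left(- \frac{1}{12211}\right) 31911 = \left(- \frac{4285}{43}\right) \left(- \frac{1}{12211}\right) 31911 = \frac{4285}{525073} \cdot 31911 = \frac{136738635}{525073}$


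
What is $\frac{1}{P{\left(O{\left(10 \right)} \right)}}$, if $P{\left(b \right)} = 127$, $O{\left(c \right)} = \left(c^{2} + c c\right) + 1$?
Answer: $\frac{1}{127} \approx 0.007874$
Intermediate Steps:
$O{\left(c \right)} = 1 + 2 c^{2}$ ($O{\left(c \right)} = \left(c^{2} + c^{2}\right) + 1 = 2 c^{2} + 1 = 1 + 2 c^{2}$)
$\frac{1}{P{\left(O{\left(10 \right)} \right)}} = \frac{1}{127}$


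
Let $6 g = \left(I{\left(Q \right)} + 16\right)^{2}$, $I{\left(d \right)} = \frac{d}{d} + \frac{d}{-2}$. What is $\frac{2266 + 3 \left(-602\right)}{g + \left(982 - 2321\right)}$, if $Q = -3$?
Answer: $- \frac{11040}{30767} \approx -0.35883$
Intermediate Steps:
$I{\left(d \right)} = 1 - \frac{d}{2}$ ($I{\left(d \right)} = 1 + d \left(- \frac{1}{2}\right) = 1 - \frac{d}{2}$)
$g = \frac{1369}{24}$ ($g = \frac{\left(\left(1 - - \frac{3}{2}\right) + 16\right)^{2}}{6} = \frac{\left(\left(1 + \frac{3}{2}\right) + 16\right)^{2}}{6} = \frac{\left(\frac{5}{2} + 16\right)^{2}}{6} = \frac{\left(\frac{37}{2}\right)^{2}}{6} = \frac{1}{6} \cdot \frac{1369}{4} = \frac{1369}{24} \approx 57.042$)
$\frac{2266 + 3 \left(-602\right)}{g + \left(982 - 2321\right)} = \frac{2266 + 3 \left(-602\right)}{\frac{1369}{24} + \left(982 - 2321\right)} = \frac{2266 - 1806}{\frac{1369}{24} - 1339} = \frac{460}{- \frac{30767}{24}} = 460 \left(- \frac{24}{30767}\right) = - \frac{11040}{30767}$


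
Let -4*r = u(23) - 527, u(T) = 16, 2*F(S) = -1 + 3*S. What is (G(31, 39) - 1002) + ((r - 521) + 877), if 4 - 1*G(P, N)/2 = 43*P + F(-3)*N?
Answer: -11145/4 ≈ -2786.3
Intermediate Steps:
F(S) = -1/2 + 3*S/2 (F(S) = (-1 + 3*S)/2 = -1/2 + 3*S/2)
G(P, N) = 8 - 86*P + 10*N (G(P, N) = 8 - 2*(43*P + (-1/2 + (3/2)*(-3))*N) = 8 - 2*(43*P + (-1/2 - 9/2)*N) = 8 - 2*(43*P - 5*N) = 8 - 2*(-5*N + 43*P) = 8 + (-86*P + 10*N) = 8 - 86*P + 10*N)
r = 511/4 (r = -(16 - 527)/4 = -1/4*(-511) = 511/4 ≈ 127.75)
(G(31, 39) - 1002) + ((r - 521) + 877) = ((8 - 86*31 + 10*39) - 1002) + ((511/4 - 521) + 877) = ((8 - 2666 + 390) - 1002) + (-1573/4 + 877) = (-2268 - 1002) + 1935/4 = -3270 + 1935/4 = -11145/4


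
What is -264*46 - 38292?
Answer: -50436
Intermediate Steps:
-264*46 - 38292 = -12144 - 38292 = -50436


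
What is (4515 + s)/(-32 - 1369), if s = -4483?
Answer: -32/1401 ≈ -0.022841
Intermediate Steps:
(4515 + s)/(-32 - 1369) = (4515 - 4483)/(-32 - 1369) = 32/(-1401) = 32*(-1/1401) = -32/1401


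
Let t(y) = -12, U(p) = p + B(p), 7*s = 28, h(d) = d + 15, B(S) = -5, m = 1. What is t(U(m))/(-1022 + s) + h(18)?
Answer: 16803/509 ≈ 33.012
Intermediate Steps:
h(d) = 15 + d
s = 4 (s = (⅐)*28 = 4)
U(p) = -5 + p (U(p) = p - 5 = -5 + p)
t(U(m))/(-1022 + s) + h(18) = -12/(-1022 + 4) + (15 + 18) = -12/(-1018) + 33 = -1/1018*(-12) + 33 = 6/509 + 33 = 16803/509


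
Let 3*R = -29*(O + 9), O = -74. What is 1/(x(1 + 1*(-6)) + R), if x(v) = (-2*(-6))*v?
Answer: 3/1705 ≈ 0.0017595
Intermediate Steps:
x(v) = 12*v
R = 1885/3 (R = (-29*(-74 + 9))/3 = (-29*(-65))/3 = (1/3)*1885 = 1885/3 ≈ 628.33)
1/(x(1 + 1*(-6)) + R) = 1/(12*(1 + 1*(-6)) + 1885/3) = 1/(12*(1 - 6) + 1885/3) = 1/(12*(-5) + 1885/3) = 1/(-60 + 1885/3) = 1/(1705/3) = 3/1705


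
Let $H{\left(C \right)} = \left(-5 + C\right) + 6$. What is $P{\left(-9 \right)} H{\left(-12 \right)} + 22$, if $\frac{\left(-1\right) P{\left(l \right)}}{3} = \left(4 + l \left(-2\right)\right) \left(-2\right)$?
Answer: $-1430$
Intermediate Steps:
$H{\left(C \right)} = 1 + C$
$P{\left(l \right)} = 24 - 12 l$ ($P{\left(l \right)} = - 3 \left(4 + l \left(-2\right)\right) \left(-2\right) = - 3 \left(4 - 2 l\right) \left(-2\right) = - 3 \left(-8 + 4 l\right) = 24 - 12 l$)
$P{\left(-9 \right)} H{\left(-12 \right)} + 22 = \left(24 - -108\right) \left(1 - 12\right) + 22 = \left(24 + 108\right) \left(-11\right) + 22 = 132 \left(-11\right) + 22 = -1452 + 22 = -1430$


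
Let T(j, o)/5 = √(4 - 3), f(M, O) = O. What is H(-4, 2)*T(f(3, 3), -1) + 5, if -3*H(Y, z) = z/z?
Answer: 10/3 ≈ 3.3333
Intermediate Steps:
H(Y, z) = -⅓ (H(Y, z) = -z/(3*z) = -⅓*1 = -⅓)
T(j, o) = 5 (T(j, o) = 5*√(4 - 3) = 5*√1 = 5*1 = 5)
H(-4, 2)*T(f(3, 3), -1) + 5 = -⅓*5 + 5 = -5/3 + 5 = 10/3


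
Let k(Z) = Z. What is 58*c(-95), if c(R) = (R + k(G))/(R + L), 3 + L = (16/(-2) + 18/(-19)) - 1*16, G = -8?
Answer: 56753/1168 ≈ 48.590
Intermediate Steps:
L = -531/19 (L = -3 + ((16/(-2) + 18/(-19)) - 1*16) = -3 + ((16*(-½) + 18*(-1/19)) - 16) = -3 + ((-8 - 18/19) - 16) = -3 + (-170/19 - 16) = -3 - 474/19 = -531/19 ≈ -27.947)
c(R) = (-8 + R)/(-531/19 + R) (c(R) = (R - 8)/(R - 531/19) = (-8 + R)/(-531/19 + R))
58*c(-95) = 58*(19*(-8 - 95)/(-531 + 19*(-95))) = 58*(19*(-103)/(-531 - 1805)) = 58*(19*(-103)/(-2336)) = 58*(19*(-1/2336)*(-103)) = 58*(1957/2336) = 56753/1168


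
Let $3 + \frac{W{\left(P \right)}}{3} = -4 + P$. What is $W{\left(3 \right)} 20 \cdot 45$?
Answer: $-10800$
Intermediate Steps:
$W{\left(P \right)} = -21 + 3 P$ ($W{\left(P \right)} = -9 + 3 \left(-4 + P\right) = -9 + \left(-12 + 3 P\right) = -21 + 3 P$)
$W{\left(3 \right)} 20 \cdot 45 = \left(-21 + 3 \cdot 3\right) 20 \cdot 45 = \left(-21 + 9\right) 20 \cdot 45 = \left(-12\right) 20 \cdot 45 = \left(-240\right) 45 = -10800$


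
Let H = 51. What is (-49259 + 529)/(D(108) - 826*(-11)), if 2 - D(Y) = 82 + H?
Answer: -9746/1791 ≈ -5.4417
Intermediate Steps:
D(Y) = -131 (D(Y) = 2 - (82 + 51) = 2 - 1*133 = 2 - 133 = -131)
(-49259 + 529)/(D(108) - 826*(-11)) = (-49259 + 529)/(-131 - 826*(-11)) = -48730/(-131 + 9086) = -48730/8955 = -48730*1/8955 = -9746/1791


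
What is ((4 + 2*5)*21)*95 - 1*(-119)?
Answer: 28049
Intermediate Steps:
((4 + 2*5)*21)*95 - 1*(-119) = ((4 + 10)*21)*95 + 119 = (14*21)*95 + 119 = 294*95 + 119 = 27930 + 119 = 28049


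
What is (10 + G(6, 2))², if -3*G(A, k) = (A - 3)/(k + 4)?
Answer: 3481/36 ≈ 96.694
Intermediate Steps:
G(A, k) = -(-3 + A)/(3*(4 + k)) (G(A, k) = -(A - 3)/(3*(k + 4)) = -(-3 + A)/(3*(4 + k)))
(10 + G(6, 2))² = (10 + (3 - 1*6)/(3*(4 + 2)))² = (10 + (⅓)*(3 - 6)/6)² = (10 + (⅓)*(⅙)*(-3))² = (10 - ⅙)² = (59/6)² = 3481/36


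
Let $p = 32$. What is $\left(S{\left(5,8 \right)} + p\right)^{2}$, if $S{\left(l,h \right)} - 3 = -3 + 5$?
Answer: $1369$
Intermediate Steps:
$S{\left(l,h \right)} = 5$ ($S{\left(l,h \right)} = 3 + \left(-3 + 5\right) = 3 + 2 = 5$)
$\left(S{\left(5,8 \right)} + p\right)^{2} = \left(5 + 32\right)^{2} = 37^{2} = 1369$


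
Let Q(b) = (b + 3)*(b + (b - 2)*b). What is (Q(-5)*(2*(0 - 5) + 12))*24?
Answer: -2880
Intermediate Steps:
Q(b) = (3 + b)*(b + b*(-2 + b)) (Q(b) = (3 + b)*(b + (-2 + b)*b) = (3 + b)*(b + b*(-2 + b)))
(Q(-5)*(2*(0 - 5) + 12))*24 = ((-5*(-3 + (-5)² + 2*(-5)))*(2*(0 - 5) + 12))*24 = ((-5*(-3 + 25 - 10))*(2*(-5) + 12))*24 = ((-5*12)*(-10 + 12))*24 = -60*2*24 = -120*24 = -2880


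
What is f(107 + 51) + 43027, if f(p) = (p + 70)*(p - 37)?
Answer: 70615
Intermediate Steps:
f(p) = (-37 + p)*(70 + p) (f(p) = (70 + p)*(-37 + p) = (-37 + p)*(70 + p))
f(107 + 51) + 43027 = (-2590 + (107 + 51)**2 + 33*(107 + 51)) + 43027 = (-2590 + 158**2 + 33*158) + 43027 = (-2590 + 24964 + 5214) + 43027 = 27588 + 43027 = 70615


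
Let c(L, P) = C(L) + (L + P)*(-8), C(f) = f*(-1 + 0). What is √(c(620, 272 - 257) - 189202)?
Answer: I*√194902 ≈ 441.48*I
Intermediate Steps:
C(f) = -f (C(f) = f*(-1) = -f)
c(L, P) = -9*L - 8*P (c(L, P) = -L + (L + P)*(-8) = -L + (-8*L - 8*P) = -9*L - 8*P)
√(c(620, 272 - 257) - 189202) = √((-9*620 - 8*(272 - 257)) - 189202) = √((-5580 - 8*15) - 189202) = √((-5580 - 120) - 189202) = √(-5700 - 189202) = √(-194902) = I*√194902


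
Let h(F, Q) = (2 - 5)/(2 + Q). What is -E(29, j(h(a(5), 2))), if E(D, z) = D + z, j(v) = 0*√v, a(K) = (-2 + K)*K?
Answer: -29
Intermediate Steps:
a(K) = K*(-2 + K)
h(F, Q) = -3/(2 + Q)
j(v) = 0
-E(29, j(h(a(5), 2))) = -(29 + 0) = -1*29 = -29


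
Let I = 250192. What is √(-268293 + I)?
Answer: I*√18101 ≈ 134.54*I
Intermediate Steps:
√(-268293 + I) = √(-268293 + 250192) = √(-18101) = I*√18101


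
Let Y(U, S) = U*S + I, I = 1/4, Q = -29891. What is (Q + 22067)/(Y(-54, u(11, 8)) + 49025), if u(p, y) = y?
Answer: -10432/64791 ≈ -0.16101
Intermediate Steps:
I = ¼ ≈ 0.25000
Y(U, S) = ¼ + S*U (Y(U, S) = U*S + ¼ = S*U + ¼ = ¼ + S*U)
(Q + 22067)/(Y(-54, u(11, 8)) + 49025) = (-29891 + 22067)/((¼ + 8*(-54)) + 49025) = -7824/((¼ - 432) + 49025) = -7824/(-1727/4 + 49025) = -7824/194373/4 = -7824*4/194373 = -10432/64791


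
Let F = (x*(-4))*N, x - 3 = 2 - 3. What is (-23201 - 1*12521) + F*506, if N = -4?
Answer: -19530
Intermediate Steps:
x = 2 (x = 3 + (2 - 3) = 3 - 1 = 2)
F = 32 (F = (2*(-4))*(-4) = -8*(-4) = 32)
(-23201 - 1*12521) + F*506 = (-23201 - 1*12521) + 32*506 = (-23201 - 12521) + 16192 = -35722 + 16192 = -19530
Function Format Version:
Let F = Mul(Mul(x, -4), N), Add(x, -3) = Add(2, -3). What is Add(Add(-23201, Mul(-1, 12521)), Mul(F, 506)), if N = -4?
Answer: -19530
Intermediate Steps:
x = 2 (x = Add(3, Add(2, -3)) = Add(3, -1) = 2)
F = 32 (F = Mul(Mul(2, -4), -4) = Mul(-8, -4) = 32)
Add(Add(-23201, Mul(-1, 12521)), Mul(F, 506)) = Add(Add(-23201, Mul(-1, 12521)), Mul(32, 506)) = Add(Add(-23201, -12521), 16192) = Add(-35722, 16192) = -19530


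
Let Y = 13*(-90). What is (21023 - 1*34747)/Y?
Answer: 6862/585 ≈ 11.730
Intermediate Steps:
Y = -1170
(21023 - 1*34747)/Y = (21023 - 1*34747)/(-1170) = (21023 - 34747)*(-1/1170) = -13724*(-1/1170) = 6862/585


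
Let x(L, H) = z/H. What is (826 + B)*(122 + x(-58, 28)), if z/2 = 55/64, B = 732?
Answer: 85196893/448 ≈ 1.9017e+5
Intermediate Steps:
z = 55/32 (z = 2*(55/64) = 55/32 ≈ 1.7188)
x(L, H) = 55/(32*H)
(826 + B)*(122 + x(-58, 28)) = (826 + 732)*(122 + (55/32)/28) = 1558*(122 + (55/32)*(1/28)) = 1558*(122 + 55/896) = 1558*(109367/896) = 85196893/448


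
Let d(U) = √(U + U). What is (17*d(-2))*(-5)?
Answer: -170*I ≈ -170.0*I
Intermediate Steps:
d(U) = √2*√U (d(U) = √(2*U) = √2*√U)
(17*d(-2))*(-5) = (17*(√2*√(-2)))*(-5) = (17*(√2*(I*√2)))*(-5) = (17*(2*I))*(-5) = (34*I)*(-5) = -170*I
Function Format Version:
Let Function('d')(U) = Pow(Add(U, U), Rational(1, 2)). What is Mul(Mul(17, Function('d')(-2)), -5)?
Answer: Mul(-170, I) ≈ Mul(-170.00, I)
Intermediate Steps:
Function('d')(U) = Mul(Pow(2, Rational(1, 2)), Pow(U, Rational(1, 2))) (Function('d')(U) = Pow(Mul(2, U), Rational(1, 2)) = Mul(Pow(2, Rational(1, 2)), Pow(U, Rational(1, 2))))
Mul(Mul(17, Function('d')(-2)), -5) = Mul(Mul(17, Mul(Pow(2, Rational(1, 2)), Pow(-2, Rational(1, 2)))), -5) = Mul(Mul(17, Mul(Pow(2, Rational(1, 2)), Mul(I, Pow(2, Rational(1, 2))))), -5) = Mul(Mul(17, Mul(2, I)), -5) = Mul(Mul(34, I), -5) = Mul(-170, I)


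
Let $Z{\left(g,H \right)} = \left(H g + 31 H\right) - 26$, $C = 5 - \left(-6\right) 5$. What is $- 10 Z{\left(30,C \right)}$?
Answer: $-21090$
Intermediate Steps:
$C = 35$ ($C = 5 - -30 = 5 + 30 = 35$)
$Z{\left(g,H \right)} = -26 + 31 H + H g$ ($Z{\left(g,H \right)} = \left(31 H + H g\right) - 26 = -26 + 31 H + H g$)
$- 10 Z{\left(30,C \right)} = - 10 \left(-26 + 31 \cdot 35 + 35 \cdot 30\right) = - 10 \left(-26 + 1085 + 1050\right) = \left(-10\right) 2109 = -21090$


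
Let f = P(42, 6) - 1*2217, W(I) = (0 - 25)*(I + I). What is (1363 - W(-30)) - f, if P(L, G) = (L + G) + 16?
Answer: 2016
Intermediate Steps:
P(L, G) = 16 + G + L (P(L, G) = (G + L) + 16 = 16 + G + L)
W(I) = -50*I
f = -2153 (f = (16 + 6 + 42) - 1*2217 = 64 - 2217 = -2153)
(1363 - W(-30)) - f = (1363 - (-50)*(-30)) - 1*(-2153) = (1363 - 1*1500) + 2153 = (1363 - 1500) + 2153 = -137 + 2153 = 2016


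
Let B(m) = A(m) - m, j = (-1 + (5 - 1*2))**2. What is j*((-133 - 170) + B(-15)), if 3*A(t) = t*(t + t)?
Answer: -552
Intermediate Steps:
A(t) = 2*t**2/3 (A(t) = (t*(t + t))/3 = (t*(2*t))/3 = (2*t**2)/3 = 2*t**2/3)
j = 4 (j = (-1 + (5 - 2))**2 = (-1 + 3)**2 = 2**2 = 4)
B(m) = -m + 2*m**2/3 (B(m) = 2*m**2/3 - m = -m + 2*m**2/3)
j*((-133 - 170) + B(-15)) = 4*((-133 - 170) + (1/3)*(-15)*(-3 + 2*(-15))) = 4*(-303 + (1/3)*(-15)*(-3 - 30)) = 4*(-303 + (1/3)*(-15)*(-33)) = 4*(-303 + 165) = 4*(-138) = -552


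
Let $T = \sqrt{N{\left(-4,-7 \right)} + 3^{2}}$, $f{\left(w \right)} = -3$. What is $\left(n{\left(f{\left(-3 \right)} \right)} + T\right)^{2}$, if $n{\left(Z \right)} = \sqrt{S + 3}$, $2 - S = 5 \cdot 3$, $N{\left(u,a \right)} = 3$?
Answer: $2 + 4 i \sqrt{30} \approx 2.0 + 21.909 i$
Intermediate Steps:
$T = 2 \sqrt{3}$ ($T = \sqrt{3 + 3^{2}} = \sqrt{3 + 9} = \sqrt{12} = 2 \sqrt{3} \approx 3.4641$)
$S = -13$ ($S = 2 - 5 \cdot 3 = 2 - 15 = -13$)
$n{\left(Z \right)} = i \sqrt{10}$ ($n{\left(Z \right)} = \sqrt{-13 + 3} = \sqrt{-10} = i \sqrt{10}$)
$\left(n{\left(f{\left(-3 \right)} \right)} + T\right)^{2} = \left(i \sqrt{10} + 2 \sqrt{3}\right)^{2} = \left(2 \sqrt{3} + i \sqrt{10}\right)^{2}$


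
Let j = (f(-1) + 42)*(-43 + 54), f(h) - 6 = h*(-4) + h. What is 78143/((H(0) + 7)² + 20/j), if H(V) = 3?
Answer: 43838223/56120 ≈ 781.15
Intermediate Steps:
f(h) = 6 - 3*h (f(h) = 6 + (h*(-4) + h) = 6 + (-4*h + h) = 6 - 3*h)
j = 561 (j = ((6 - 3*(-1)) + 42)*(-43 + 54) = ((6 + 3) + 42)*11 = (9 + 42)*11 = 51*11 = 561)
78143/((H(0) + 7)² + 20/j) = 78143/((3 + 7)² + 20/561) = 78143/(10² + (1/561)*20) = 78143/(100 + 20/561) = 78143/(56120/561) = 78143*(561/56120) = 43838223/56120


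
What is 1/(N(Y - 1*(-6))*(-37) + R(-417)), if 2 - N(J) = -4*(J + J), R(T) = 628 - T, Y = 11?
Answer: -1/4061 ≈ -0.00024624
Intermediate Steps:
N(J) = 2 + 8*J (N(J) = 2 - (-4)*(J + J) = 2 - (-4)*2*J = 2 - (-8)*J = 2 + 8*J)
1/(N(Y - 1*(-6))*(-37) + R(-417)) = 1/((2 + 8*(11 - 1*(-6)))*(-37) + (628 - 1*(-417))) = 1/((2 + 8*(11 + 6))*(-37) + (628 + 417)) = 1/((2 + 8*17)*(-37) + 1045) = 1/((2 + 136)*(-37) + 1045) = 1/(138*(-37) + 1045) = 1/(-5106 + 1045) = 1/(-4061) = -1/4061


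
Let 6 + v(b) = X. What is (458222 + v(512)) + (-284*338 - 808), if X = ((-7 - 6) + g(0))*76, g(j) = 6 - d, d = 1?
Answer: 360808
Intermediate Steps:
g(j) = 5 (g(j) = 6 - 1*1 = 6 - 1 = 5)
X = -608 (X = ((-7 - 6) + 5)*76 = (-13 + 5)*76 = -8*76 = -608)
v(b) = -614 (v(b) = -6 - 608 = -614)
(458222 + v(512)) + (-284*338 - 808) = (458222 - 614) + (-284*338 - 808) = 457608 + (-95992 - 808) = 457608 - 96800 = 360808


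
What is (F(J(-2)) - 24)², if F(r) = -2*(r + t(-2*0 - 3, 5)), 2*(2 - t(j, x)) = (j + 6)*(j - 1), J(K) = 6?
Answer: 2704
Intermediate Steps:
t(j, x) = 2 - (-1 + j)*(6 + j)/2 (t(j, x) = 2 - (j + 6)*(j - 1)/2 = 2 - (6 + j)*(-1 + j)/2 = 2 - (-1 + j)*(6 + j)/2)
F(r) = -16 - 2*r (F(r) = -2*(r + (5 - 5*(-2*0 - 3)/2 - (-2*0 - 3)²/2)) = -2*(r + (5 - 5*(0 - 3)/2 - (0 - 3)²/2)) = -2*(r + (5 - 5/2*(-3) - ½*(-3)²)) = -2*(r + (5 + 15/2 - ½*9)) = -2*(r + (5 + 15/2 - 9/2)) = -2*(r + 8) = -2*(8 + r) = -16 - 2*r)
(F(J(-2)) - 24)² = ((-16 - 2*6) - 24)² = ((-16 - 12) - 24)² = (-28 - 24)² = (-52)² = 2704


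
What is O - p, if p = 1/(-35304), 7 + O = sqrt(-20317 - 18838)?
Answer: -247127/35304 + I*sqrt(39155) ≈ -7.0 + 197.88*I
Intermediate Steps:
O = -7 + I*sqrt(39155) (O = -7 + sqrt(-20317 - 18838) = -7 + sqrt(-39155) = -7 + I*sqrt(39155) ≈ -7.0 + 197.88*I)
p = -1/35304 ≈ -2.8325e-5
O - p = (-7 + I*sqrt(39155)) - 1*(-1/35304) = (-7 + I*sqrt(39155)) + 1/35304 = -247127/35304 + I*sqrt(39155)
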